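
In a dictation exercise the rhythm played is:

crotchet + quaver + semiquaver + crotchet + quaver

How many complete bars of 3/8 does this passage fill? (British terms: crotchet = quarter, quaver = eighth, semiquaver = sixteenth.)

One bar of 3/8 = 6 sixteenth notes.
In sixteenth notes: crotchet = 4; quaver = 2; semiquaver = 1; crotchet = 4; quaver = 2.
Sum: 4 + 2 + 1 + 4 + 2 = 13.
13 ÷ 6 = 2 complete bars with 1 left over.

2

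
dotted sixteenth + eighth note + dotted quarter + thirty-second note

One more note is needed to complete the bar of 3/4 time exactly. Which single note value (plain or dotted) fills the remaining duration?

The bar of 3/4 = 24 thirty-second notes.
Each duration in thirty-second notes: dotted sixteenth = 3; eighth note = 4; dotted quarter = 12; thirty-second note = 1.
Sum: 3 + 4 + 12 + 1 = 20.
Remaining: 24 − 20 = 4 thirty-second notes, which is a eighth note.

eighth note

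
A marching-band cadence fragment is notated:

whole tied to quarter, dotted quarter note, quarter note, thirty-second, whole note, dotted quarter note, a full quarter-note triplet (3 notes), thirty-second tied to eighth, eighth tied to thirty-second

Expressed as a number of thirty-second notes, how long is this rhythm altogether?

131

Each duration in thirty-second notes: whole tied to quarter (whole + quarter) = 40; dotted quarter note = 12; quarter note = 8; thirty-second = 1; whole note = 32; dotted quarter note = 12; a full quarter-note triplet (3 notes) (three triplet quarters span one half) = 16; thirty-second tied to eighth (thirty-second + eighth) = 5; eighth tied to thirty-second (eighth + thirty-second) = 5.
Sum: 40 + 12 + 8 + 1 + 32 + 12 + 16 + 5 + 5 = 131 thirty-second notes.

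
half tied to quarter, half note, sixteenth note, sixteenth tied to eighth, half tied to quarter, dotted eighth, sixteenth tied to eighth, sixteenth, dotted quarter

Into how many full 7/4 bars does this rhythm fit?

1

One bar of 7/4 = 28 sixteenth notes.
Working in sixteenth notes: half tied to quarter (half + quarter) = 12; half note = 8; sixteenth note = 1; sixteenth tied to eighth (sixteenth + eighth) = 3; half tied to quarter (half + quarter) = 12; dotted eighth = 3; sixteenth tied to eighth (sixteenth + eighth) = 3; sixteenth = 1; dotted quarter = 6.
Adding: 12 + 8 + 1 + 3 + 12 + 3 + 3 + 1 + 6 = 49.
49 ÷ 28 = 1 complete bar with 21 left over.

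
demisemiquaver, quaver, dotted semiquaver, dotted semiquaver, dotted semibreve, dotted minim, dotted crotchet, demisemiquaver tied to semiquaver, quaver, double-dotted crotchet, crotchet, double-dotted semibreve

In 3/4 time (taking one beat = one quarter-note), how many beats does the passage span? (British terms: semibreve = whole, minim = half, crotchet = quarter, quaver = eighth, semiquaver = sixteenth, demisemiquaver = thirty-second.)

22.5

One quarter-note beat = 8 thirty-second notes.
Convert each value to thirty-second notes: demisemiquaver = 1; quaver = 4; dotted semiquaver = 3; dotted semiquaver = 3; dotted semibreve = 48; dotted minim = 24; dotted crotchet = 12; demisemiquaver tied to semiquaver (demisemiquaver + semiquaver) = 3; quaver = 4; double-dotted crotchet = 14; crotchet = 8; double-dotted semibreve = 56.
Sum: 1 + 4 + 3 + 3 + 48 + 24 + 12 + 3 + 4 + 14 + 8 + 56 = 180.
180 ÷ 8 = 22.5 beats.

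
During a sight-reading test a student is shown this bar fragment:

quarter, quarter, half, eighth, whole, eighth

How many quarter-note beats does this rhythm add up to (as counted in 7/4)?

One quarter-note beat = 2 eighth notes.
Working in eighth notes: quarter = 2; quarter = 2; half = 4; eighth = 1; whole = 8; eighth = 1.
Adding: 2 + 2 + 4 + 1 + 8 + 1 = 18.
18 ÷ 2 = 9 beats.

9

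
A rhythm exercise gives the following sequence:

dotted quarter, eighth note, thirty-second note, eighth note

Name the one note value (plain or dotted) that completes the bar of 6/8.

dotted sixteenth note

The bar of 6/8 = 24 thirty-second notes.
Express everything in thirty-second notes: dotted quarter = 12; eighth note = 4; thirty-second note = 1; eighth note = 4.
Adding: 12 + 4 + 1 + 4 = 21.
Remaining: 24 − 21 = 3 thirty-second notes, which is a dotted sixteenth note.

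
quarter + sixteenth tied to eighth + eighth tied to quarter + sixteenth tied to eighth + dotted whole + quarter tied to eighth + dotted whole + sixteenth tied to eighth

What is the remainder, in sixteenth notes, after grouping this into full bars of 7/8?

3

One bar of 7/8 = 14 sixteenth notes.
Convert each value to sixteenth notes: quarter = 4; sixteenth tied to eighth (sixteenth + eighth) = 3; eighth tied to quarter (eighth + quarter) = 6; sixteenth tied to eighth (sixteenth + eighth) = 3; dotted whole = 24; quarter tied to eighth (quarter + eighth) = 6; dotted whole = 24; sixteenth tied to eighth (sixteenth + eighth) = 3.
Adding: 4 + 3 + 6 + 3 + 24 + 6 + 24 + 3 = 73.
73 ÷ 14 = 5 complete bars with 3 sixteenth notes remaining.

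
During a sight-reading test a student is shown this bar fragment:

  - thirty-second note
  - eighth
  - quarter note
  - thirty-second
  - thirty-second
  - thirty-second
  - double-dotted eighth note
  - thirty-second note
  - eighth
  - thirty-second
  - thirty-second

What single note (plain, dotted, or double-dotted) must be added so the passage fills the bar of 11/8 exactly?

double-dotted quarter note

The bar of 11/8 = 44 thirty-second notes.
Express everything in thirty-second notes: thirty-second note = 1; eighth = 4; quarter note = 8; thirty-second = 1; thirty-second = 1; thirty-second = 1; double-dotted eighth note = 7; thirty-second note = 1; eighth = 4; thirty-second = 1; thirty-second = 1.
Total: 1 + 4 + 8 + 1 + 1 + 1 + 7 + 1 + 4 + 1 + 1 = 30.
Remaining: 44 − 30 = 14 thirty-second notes, which is a double-dotted quarter note.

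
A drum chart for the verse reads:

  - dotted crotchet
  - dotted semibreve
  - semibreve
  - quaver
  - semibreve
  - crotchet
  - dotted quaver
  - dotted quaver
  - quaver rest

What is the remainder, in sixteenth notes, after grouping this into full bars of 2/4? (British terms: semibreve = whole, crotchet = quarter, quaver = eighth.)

One bar of 2/4 = 8 sixteenth notes.
Working in sixteenth notes: dotted crotchet = 6; dotted semibreve = 24; semibreve = 16; quaver = 2; semibreve = 16; crotchet = 4; dotted quaver = 3; dotted quaver = 3; quaver rest = 2.
Adding: 6 + 24 + 16 + 2 + 16 + 4 + 3 + 3 + 2 = 76.
76 ÷ 8 = 9 complete bars with 4 sixteenth notes remaining.

4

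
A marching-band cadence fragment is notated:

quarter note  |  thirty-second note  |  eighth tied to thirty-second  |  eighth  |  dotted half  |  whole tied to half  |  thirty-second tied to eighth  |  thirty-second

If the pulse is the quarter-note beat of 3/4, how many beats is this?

12

One quarter-note beat = 8 thirty-second notes.
Convert each value to thirty-second notes: quarter note = 8; thirty-second note = 1; eighth tied to thirty-second (eighth + thirty-second) = 5; eighth = 4; dotted half = 24; whole tied to half (whole + half) = 48; thirty-second tied to eighth (thirty-second + eighth) = 5; thirty-second = 1.
Sum: 8 + 1 + 5 + 4 + 24 + 48 + 5 + 1 = 96.
96 ÷ 8 = 12 beats.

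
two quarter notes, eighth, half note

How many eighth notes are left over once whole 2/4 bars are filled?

1

One bar of 2/4 = 4 eighth notes.
Working in eighth notes: quarter note = 2; quarter note = 2; eighth = 1; half note = 4.
Sum: 2 + 2 + 1 + 4 = 9.
9 ÷ 4 = 2 complete bars with 1 eighth note remaining.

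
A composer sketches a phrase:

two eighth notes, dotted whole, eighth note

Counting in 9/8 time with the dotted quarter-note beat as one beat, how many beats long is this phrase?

One dotted quarter-note beat = 3 eighth notes.
Working in eighth notes: eighth note = 1; eighth note = 1; dotted whole = 12; eighth note = 1.
Total: 1 + 1 + 12 + 1 = 15.
15 ÷ 3 = 5 beats.

5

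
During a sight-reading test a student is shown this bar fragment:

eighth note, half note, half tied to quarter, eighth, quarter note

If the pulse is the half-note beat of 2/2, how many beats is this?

One half-note beat = 4 eighth notes.
Convert each value to eighth notes: eighth note = 1; half note = 4; half tied to quarter (half + quarter) = 6; eighth = 1; quarter note = 2.
Total: 1 + 4 + 6 + 1 + 2 = 14.
14 ÷ 4 = 3.5 beats.

3.5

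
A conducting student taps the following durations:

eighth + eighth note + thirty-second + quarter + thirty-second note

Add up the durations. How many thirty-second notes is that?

18

In thirty-second notes: eighth = 4; eighth note = 4; thirty-second = 1; quarter = 8; thirty-second note = 1.
Sum: 4 + 4 + 1 + 8 + 1 = 18 thirty-second notes.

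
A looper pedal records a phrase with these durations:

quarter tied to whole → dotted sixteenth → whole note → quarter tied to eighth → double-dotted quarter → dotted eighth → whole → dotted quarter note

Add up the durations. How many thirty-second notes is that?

Convert each value to thirty-second notes: quarter tied to whole (quarter + whole) = 40; dotted sixteenth = 3; whole note = 32; quarter tied to eighth (quarter + eighth) = 12; double-dotted quarter = 14; dotted eighth = 6; whole = 32; dotted quarter note = 12.
Altogether 40 + 3 + 32 + 12 + 14 + 6 + 32 + 12 = 151 thirty-second notes.

151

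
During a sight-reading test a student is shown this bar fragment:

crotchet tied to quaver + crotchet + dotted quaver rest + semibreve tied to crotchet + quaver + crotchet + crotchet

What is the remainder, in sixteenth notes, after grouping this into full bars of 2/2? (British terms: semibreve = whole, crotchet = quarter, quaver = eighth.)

One bar of 2/2 = 16 sixteenth notes.
Convert each value to sixteenth notes: crotchet tied to quaver (crotchet + quaver) = 6; crotchet = 4; dotted quaver rest = 3; semibreve tied to crotchet (semibreve + crotchet) = 20; quaver = 2; crotchet = 4; crotchet = 4.
Sum: 6 + 4 + 3 + 20 + 2 + 4 + 4 = 43.
43 ÷ 16 = 2 complete bars with 11 sixteenth notes remaining.

11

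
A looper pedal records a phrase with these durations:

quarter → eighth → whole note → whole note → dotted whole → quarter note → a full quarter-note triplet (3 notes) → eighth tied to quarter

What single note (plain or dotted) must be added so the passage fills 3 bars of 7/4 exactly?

3 bars of 7/4 = 42 eighth notes.
In eighth notes: quarter = 2; eighth = 1; whole note = 8; whole note = 8; dotted whole = 12; quarter note = 2; a full quarter-note triplet (3 notes) (three triplet quarters span one half) = 4; eighth tied to quarter (eighth + quarter) = 3.
Adding: 2 + 1 + 8 + 8 + 12 + 2 + 4 + 3 = 40.
Remaining: 42 − 40 = 2 eighth notes, which is a quarter note.

quarter note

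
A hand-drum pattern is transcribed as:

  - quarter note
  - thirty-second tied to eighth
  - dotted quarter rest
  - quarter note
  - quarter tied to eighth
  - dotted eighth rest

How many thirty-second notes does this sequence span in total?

51

Convert each value to thirty-second notes: quarter note = 8; thirty-second tied to eighth (thirty-second + eighth) = 5; dotted quarter rest = 12; quarter note = 8; quarter tied to eighth (quarter + eighth) = 12; dotted eighth rest = 6.
Altogether 8 + 5 + 12 + 8 + 12 + 6 = 51 thirty-second notes.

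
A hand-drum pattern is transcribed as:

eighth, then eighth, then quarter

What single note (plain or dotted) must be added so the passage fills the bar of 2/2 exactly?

The bar of 2/2 = 8 eighth notes.
Each duration in eighth notes: eighth = 1; eighth = 1; quarter = 2.
Total: 1 + 1 + 2 = 4.
Remaining: 8 − 4 = 4 eighth notes, which is a half note.

half note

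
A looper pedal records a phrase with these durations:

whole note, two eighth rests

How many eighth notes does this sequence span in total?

10

Express everything in eighth notes: whole note = 8; eighth rest = 1; eighth rest = 1.
Adding: 8 + 1 + 1 = 10 eighth notes.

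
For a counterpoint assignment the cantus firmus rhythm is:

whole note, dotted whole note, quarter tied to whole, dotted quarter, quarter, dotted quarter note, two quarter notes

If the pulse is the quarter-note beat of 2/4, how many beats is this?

21

One quarter-note beat = 2 eighth notes.
Convert each value to eighth notes: whole note = 8; dotted whole note = 12; quarter tied to whole (quarter + whole) = 10; dotted quarter = 3; quarter = 2; dotted quarter note = 3; quarter note = 2; quarter note = 2.
Adding: 8 + 12 + 10 + 3 + 2 + 3 + 2 + 2 = 42.
42 ÷ 2 = 21 beats.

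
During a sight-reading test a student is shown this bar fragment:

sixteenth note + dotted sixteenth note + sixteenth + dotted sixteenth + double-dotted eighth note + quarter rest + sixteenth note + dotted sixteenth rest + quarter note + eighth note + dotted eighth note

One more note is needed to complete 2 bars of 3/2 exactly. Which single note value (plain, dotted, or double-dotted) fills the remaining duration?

2 bars of 3/2 = 96 thirty-second notes.
Express everything in thirty-second notes: sixteenth note = 2; dotted sixteenth note = 3; sixteenth = 2; dotted sixteenth = 3; double-dotted eighth note = 7; quarter rest = 8; sixteenth note = 2; dotted sixteenth rest = 3; quarter note = 8; eighth note = 4; dotted eighth note = 6.
Altogether 2 + 3 + 2 + 3 + 7 + 8 + 2 + 3 + 8 + 4 + 6 = 48.
Remaining: 96 − 48 = 48 thirty-second notes, which is a dotted whole note.

dotted whole note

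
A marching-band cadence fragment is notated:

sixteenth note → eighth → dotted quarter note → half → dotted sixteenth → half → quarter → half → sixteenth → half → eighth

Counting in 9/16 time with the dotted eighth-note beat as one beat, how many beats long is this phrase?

One dotted eighth-note beat = 6 thirty-second notes.
Working in thirty-second notes: sixteenth note = 2; eighth = 4; dotted quarter note = 12; half = 16; dotted sixteenth = 3; half = 16; quarter = 8; half = 16; sixteenth = 2; half = 16; eighth = 4.
Adding: 2 + 4 + 12 + 16 + 3 + 16 + 8 + 16 + 2 + 16 + 4 = 99.
99 ÷ 6 = 16.5 beats.

16.5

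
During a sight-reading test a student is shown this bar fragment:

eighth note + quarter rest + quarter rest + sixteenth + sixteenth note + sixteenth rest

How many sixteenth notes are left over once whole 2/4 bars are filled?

One bar of 2/4 = 8 sixteenth notes.
Working in sixteenth notes: eighth note = 2; quarter rest = 4; quarter rest = 4; sixteenth = 1; sixteenth note = 1; sixteenth rest = 1.
Adding: 2 + 4 + 4 + 1 + 1 + 1 = 13.
13 ÷ 8 = 1 complete bar with 5 sixteenth notes remaining.

5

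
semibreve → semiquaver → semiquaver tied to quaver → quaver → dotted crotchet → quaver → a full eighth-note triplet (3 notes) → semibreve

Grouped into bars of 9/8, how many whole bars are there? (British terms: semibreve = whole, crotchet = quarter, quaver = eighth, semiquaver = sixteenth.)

2

One bar of 9/8 = 18 sixteenth notes.
In sixteenth notes: semibreve = 16; semiquaver = 1; semiquaver tied to quaver (semiquaver + quaver) = 3; quaver = 2; dotted crotchet = 6; quaver = 2; a full eighth-note triplet (3 notes) (three triplet eighths span one quarter) = 4; semibreve = 16.
Total: 16 + 1 + 3 + 2 + 6 + 2 + 4 + 16 = 50.
50 ÷ 18 = 2 complete bars with 14 left over.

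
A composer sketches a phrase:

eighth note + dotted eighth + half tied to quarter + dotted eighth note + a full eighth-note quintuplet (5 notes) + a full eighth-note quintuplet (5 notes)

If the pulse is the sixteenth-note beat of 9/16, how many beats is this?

One sixteenth-note beat = 2 thirty-second notes.
Each duration in thirty-second notes: eighth note = 4; dotted eighth = 6; half tied to quarter (half + quarter) = 24; dotted eighth note = 6; a full eighth-note quintuplet (5 notes) (five quintuplet eighths span one half) = 16; a full eighth-note quintuplet (5 notes) (five quintuplet eighths span one half) = 16.
Total: 4 + 6 + 24 + 6 + 16 + 16 = 72.
72 ÷ 2 = 36 beats.

36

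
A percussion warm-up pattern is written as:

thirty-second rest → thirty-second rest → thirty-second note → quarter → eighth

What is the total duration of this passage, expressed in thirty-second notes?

Each duration in thirty-second notes: thirty-second rest = 1; thirty-second rest = 1; thirty-second note = 1; quarter = 8; eighth = 4.
Adding: 1 + 1 + 1 + 8 + 4 = 15 thirty-second notes.

15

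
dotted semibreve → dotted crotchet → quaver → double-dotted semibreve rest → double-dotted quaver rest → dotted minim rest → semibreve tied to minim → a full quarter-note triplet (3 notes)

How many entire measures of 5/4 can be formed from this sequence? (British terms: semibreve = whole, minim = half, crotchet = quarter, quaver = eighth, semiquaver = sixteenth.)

5

One bar of 5/4 = 40 thirty-second notes.
Express everything in thirty-second notes: dotted semibreve = 48; dotted crotchet = 12; quaver = 4; double-dotted semibreve rest = 56; double-dotted quaver rest = 7; dotted minim rest = 24; semibreve tied to minim (semibreve + minim) = 48; a full quarter-note triplet (3 notes) (three triplet quarters span one half) = 16.
Total: 48 + 12 + 4 + 56 + 7 + 24 + 48 + 16 = 215.
215 ÷ 40 = 5 complete bars with 15 left over.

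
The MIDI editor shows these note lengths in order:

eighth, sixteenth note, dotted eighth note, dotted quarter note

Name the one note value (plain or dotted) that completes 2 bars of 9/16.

dotted quarter note

2 bars of 9/16 = 18 sixteenth notes.
In sixteenth notes: eighth = 2; sixteenth note = 1; dotted eighth note = 3; dotted quarter note = 6.
Altogether 2 + 1 + 3 + 6 = 12.
Remaining: 18 − 12 = 6 sixteenth notes, which is a dotted quarter note.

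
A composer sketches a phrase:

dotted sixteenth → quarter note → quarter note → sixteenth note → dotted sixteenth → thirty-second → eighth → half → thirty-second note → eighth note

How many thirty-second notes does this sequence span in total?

Each duration in thirty-second notes: dotted sixteenth = 3; quarter note = 8; quarter note = 8; sixteenth note = 2; dotted sixteenth = 3; thirty-second = 1; eighth = 4; half = 16; thirty-second note = 1; eighth note = 4.
Total: 3 + 8 + 8 + 2 + 3 + 1 + 4 + 16 + 1 + 4 = 50 thirty-second notes.

50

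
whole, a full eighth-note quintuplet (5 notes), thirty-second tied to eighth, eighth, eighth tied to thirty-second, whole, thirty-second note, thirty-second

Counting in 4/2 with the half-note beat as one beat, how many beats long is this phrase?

One half-note beat = 16 thirty-second notes.
In thirty-second notes: whole = 32; a full eighth-note quintuplet (5 notes) (five quintuplet eighths span one half) = 16; thirty-second tied to eighth (thirty-second + eighth) = 5; eighth = 4; eighth tied to thirty-second (eighth + thirty-second) = 5; whole = 32; thirty-second note = 1; thirty-second = 1.
Sum: 32 + 16 + 5 + 4 + 5 + 32 + 1 + 1 = 96.
96 ÷ 16 = 6 beats.

6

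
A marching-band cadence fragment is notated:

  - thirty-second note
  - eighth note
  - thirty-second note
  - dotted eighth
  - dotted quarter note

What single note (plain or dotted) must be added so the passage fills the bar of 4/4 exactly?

quarter note

The bar of 4/4 = 32 thirty-second notes.
Each duration in thirty-second notes: thirty-second note = 1; eighth note = 4; thirty-second note = 1; dotted eighth = 6; dotted quarter note = 12.
Sum: 1 + 4 + 1 + 6 + 12 = 24.
Remaining: 32 − 24 = 8 thirty-second notes, which is a quarter note.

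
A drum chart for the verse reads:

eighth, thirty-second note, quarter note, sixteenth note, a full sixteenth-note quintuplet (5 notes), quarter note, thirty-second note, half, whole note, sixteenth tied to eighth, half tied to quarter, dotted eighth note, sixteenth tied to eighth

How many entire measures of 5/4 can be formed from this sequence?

3

One bar of 5/4 = 40 thirty-second notes.
Convert each value to thirty-second notes: eighth = 4; thirty-second note = 1; quarter note = 8; sixteenth note = 2; a full sixteenth-note quintuplet (5 notes) (five quintuplet sixteenths span one quarter) = 8; quarter note = 8; thirty-second note = 1; half = 16; whole note = 32; sixteenth tied to eighth (sixteenth + eighth) = 6; half tied to quarter (half + quarter) = 24; dotted eighth note = 6; sixteenth tied to eighth (sixteenth + eighth) = 6.
Total: 4 + 1 + 8 + 2 + 8 + 8 + 1 + 16 + 32 + 6 + 24 + 6 + 6 = 122.
122 ÷ 40 = 3 complete bars with 2 left over.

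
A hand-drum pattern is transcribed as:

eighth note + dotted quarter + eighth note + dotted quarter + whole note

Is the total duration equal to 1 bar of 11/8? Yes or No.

No

One bar of 11/8 = 11 eighth notes.
Convert each value to eighth notes: eighth note = 1; dotted quarter = 3; eighth note = 1; dotted quarter = 3; whole note = 8.
Total: 1 + 3 + 1 + 3 + 8 = 16.
16 exceeds 11, so the answer is No.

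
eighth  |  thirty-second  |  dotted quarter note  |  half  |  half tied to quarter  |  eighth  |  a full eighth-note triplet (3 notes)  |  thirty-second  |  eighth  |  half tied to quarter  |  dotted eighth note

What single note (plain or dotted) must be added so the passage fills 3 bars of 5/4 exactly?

3 bars of 5/4 = 120 thirty-second notes.
Convert each value to thirty-second notes: eighth = 4; thirty-second = 1; dotted quarter note = 12; half = 16; half tied to quarter (half + quarter) = 24; eighth = 4; a full eighth-note triplet (3 notes) (three triplet eighths span one quarter) = 8; thirty-second = 1; eighth = 4; half tied to quarter (half + quarter) = 24; dotted eighth note = 6.
Altogether 4 + 1 + 12 + 16 + 24 + 4 + 8 + 1 + 4 + 24 + 6 = 104.
Remaining: 120 − 104 = 16 thirty-second notes, which is a half note.

half note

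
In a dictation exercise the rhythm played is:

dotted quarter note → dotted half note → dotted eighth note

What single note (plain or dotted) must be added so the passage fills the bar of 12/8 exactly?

dotted eighth note

The bar of 12/8 = 24 sixteenth notes.
Working in sixteenth notes: dotted quarter note = 6; dotted half note = 12; dotted eighth note = 3.
Sum: 6 + 12 + 3 = 21.
Remaining: 24 − 21 = 3 sixteenth notes, which is a dotted eighth note.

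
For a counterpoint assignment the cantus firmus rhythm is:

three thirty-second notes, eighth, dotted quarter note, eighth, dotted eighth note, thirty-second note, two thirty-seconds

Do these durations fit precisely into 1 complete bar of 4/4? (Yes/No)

One bar of 4/4 = 32 thirty-second notes.
Convert each value to thirty-second notes: thirty-second note = 1; thirty-second note = 1; thirty-second note = 1; eighth = 4; dotted quarter note = 12; eighth = 4; dotted eighth note = 6; thirty-second note = 1; thirty-second = 1; thirty-second = 1.
Altogether 1 + 1 + 1 + 4 + 12 + 4 + 6 + 1 + 1 + 1 = 32.
32 equals 32, so the answer is Yes.

Yes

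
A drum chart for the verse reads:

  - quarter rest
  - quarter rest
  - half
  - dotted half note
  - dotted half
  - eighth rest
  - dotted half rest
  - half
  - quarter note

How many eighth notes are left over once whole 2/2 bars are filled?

One bar of 2/2 = 8 eighth notes.
In eighth notes: quarter rest = 2; quarter rest = 2; half = 4; dotted half note = 6; dotted half = 6; eighth rest = 1; dotted half rest = 6; half = 4; quarter note = 2.
Adding: 2 + 2 + 4 + 6 + 6 + 1 + 6 + 4 + 2 = 33.
33 ÷ 8 = 4 complete bars with 1 eighth note remaining.

1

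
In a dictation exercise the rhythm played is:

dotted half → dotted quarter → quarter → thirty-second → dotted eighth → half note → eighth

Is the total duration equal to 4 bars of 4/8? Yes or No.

One bar of 4/8 = 16 thirty-second notes, so 4 bars = 64.
Express everything in thirty-second notes: dotted half = 24; dotted quarter = 12; quarter = 8; thirty-second = 1; dotted eighth = 6; half note = 16; eighth = 4.
Altogether 24 + 12 + 8 + 1 + 6 + 16 + 4 = 71.
71 exceeds 64, so the answer is No.

No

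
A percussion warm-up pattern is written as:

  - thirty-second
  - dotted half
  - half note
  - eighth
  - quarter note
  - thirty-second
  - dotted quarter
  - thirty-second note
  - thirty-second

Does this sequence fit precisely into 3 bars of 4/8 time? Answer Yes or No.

No

One bar of 4/8 = 16 thirty-second notes, so 3 bars = 48.
Express everything in thirty-second notes: thirty-second = 1; dotted half = 24; half note = 16; eighth = 4; quarter note = 8; thirty-second = 1; dotted quarter = 12; thirty-second note = 1; thirty-second = 1.
Sum: 1 + 24 + 16 + 4 + 8 + 1 + 12 + 1 + 1 = 68.
68 exceeds 48, so the answer is No.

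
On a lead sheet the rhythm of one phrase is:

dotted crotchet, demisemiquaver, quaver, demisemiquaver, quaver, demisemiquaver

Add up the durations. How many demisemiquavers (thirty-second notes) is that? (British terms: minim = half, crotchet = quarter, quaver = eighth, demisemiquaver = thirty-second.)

In thirty-second notes: dotted crotchet = 12; demisemiquaver = 1; quaver = 4; demisemiquaver = 1; quaver = 4; demisemiquaver = 1.
Adding: 12 + 1 + 4 + 1 + 4 + 1 = 23 thirty-second notes.

23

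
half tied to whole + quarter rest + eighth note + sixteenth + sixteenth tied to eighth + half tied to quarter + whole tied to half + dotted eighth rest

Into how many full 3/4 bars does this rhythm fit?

6

One bar of 3/4 = 12 sixteenth notes.
Working in sixteenth notes: half tied to whole (half + whole) = 24; quarter rest = 4; eighth note = 2; sixteenth = 1; sixteenth tied to eighth (sixteenth + eighth) = 3; half tied to quarter (half + quarter) = 12; whole tied to half (whole + half) = 24; dotted eighth rest = 3.
Adding: 24 + 4 + 2 + 1 + 3 + 12 + 24 + 3 = 73.
73 ÷ 12 = 6 complete bars with 1 left over.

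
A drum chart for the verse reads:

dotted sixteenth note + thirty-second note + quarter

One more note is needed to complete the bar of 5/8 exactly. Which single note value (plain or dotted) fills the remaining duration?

quarter note

The bar of 5/8 = 20 thirty-second notes.
Convert each value to thirty-second notes: dotted sixteenth note = 3; thirty-second note = 1; quarter = 8.
Total: 3 + 1 + 8 = 12.
Remaining: 20 − 12 = 8 thirty-second notes, which is a quarter note.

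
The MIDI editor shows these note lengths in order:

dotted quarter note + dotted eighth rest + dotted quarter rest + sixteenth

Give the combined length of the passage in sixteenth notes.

16

Convert each value to sixteenth notes: dotted quarter note = 6; dotted eighth rest = 3; dotted quarter rest = 6; sixteenth = 1.
Adding: 6 + 3 + 6 + 1 = 16 sixteenth notes.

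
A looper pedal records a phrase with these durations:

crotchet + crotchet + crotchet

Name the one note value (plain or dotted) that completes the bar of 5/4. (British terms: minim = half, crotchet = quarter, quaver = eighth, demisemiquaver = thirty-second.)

half note

The bar of 5/4 = 5 quarter notes.
Working in quarter notes: crotchet = 1; crotchet = 1; crotchet = 1.
Adding: 1 + 1 + 1 = 3.
Remaining: 5 − 3 = 2 quarter notes, which is a half note.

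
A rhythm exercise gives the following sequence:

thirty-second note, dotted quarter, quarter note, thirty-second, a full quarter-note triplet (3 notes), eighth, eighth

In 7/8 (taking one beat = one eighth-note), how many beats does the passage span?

11.5

One eighth-note beat = 4 thirty-second notes.
Express everything in thirty-second notes: thirty-second note = 1; dotted quarter = 12; quarter note = 8; thirty-second = 1; a full quarter-note triplet (3 notes) (three triplet quarters span one half) = 16; eighth = 4; eighth = 4.
Total: 1 + 12 + 8 + 1 + 16 + 4 + 4 = 46.
46 ÷ 4 = 11.5 beats.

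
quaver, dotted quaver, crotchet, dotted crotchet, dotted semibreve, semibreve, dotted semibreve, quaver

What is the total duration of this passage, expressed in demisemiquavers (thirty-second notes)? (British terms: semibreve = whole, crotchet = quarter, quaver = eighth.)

Convert each value to thirty-second notes: quaver = 4; dotted quaver = 6; crotchet = 8; dotted crotchet = 12; dotted semibreve = 48; semibreve = 32; dotted semibreve = 48; quaver = 4.
Sum: 4 + 6 + 8 + 12 + 48 + 32 + 48 + 4 = 162 thirty-second notes.

162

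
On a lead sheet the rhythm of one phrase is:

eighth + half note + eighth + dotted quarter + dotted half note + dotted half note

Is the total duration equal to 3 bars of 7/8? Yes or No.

One bar of 7/8 = 7 eighth notes, so 3 bars = 21.
Working in eighth notes: eighth = 1; half note = 4; eighth = 1; dotted quarter = 3; dotted half note = 6; dotted half note = 6.
Altogether 1 + 4 + 1 + 3 + 6 + 6 = 21.
21 equals 21, so the answer is Yes.

Yes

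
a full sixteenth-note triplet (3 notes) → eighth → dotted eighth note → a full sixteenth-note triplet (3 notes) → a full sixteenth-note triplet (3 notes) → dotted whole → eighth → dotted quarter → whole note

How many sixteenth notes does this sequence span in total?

Express everything in sixteenth notes: a full sixteenth-note triplet (3 notes) (three triplet sixteenths span one eighth) = 2; eighth = 2; dotted eighth note = 3; a full sixteenth-note triplet (3 notes) (three triplet sixteenths span one eighth) = 2; a full sixteenth-note triplet (3 notes) (three triplet sixteenths span one eighth) = 2; dotted whole = 24; eighth = 2; dotted quarter = 6; whole note = 16.
Altogether 2 + 2 + 3 + 2 + 2 + 24 + 2 + 6 + 16 = 59 sixteenth notes.

59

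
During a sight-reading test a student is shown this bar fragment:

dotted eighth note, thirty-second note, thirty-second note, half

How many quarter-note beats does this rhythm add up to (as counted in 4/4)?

3

One quarter-note beat = 8 thirty-second notes.
Each duration in thirty-second notes: dotted eighth note = 6; thirty-second note = 1; thirty-second note = 1; half = 16.
Adding: 6 + 1 + 1 + 16 = 24.
24 ÷ 8 = 3 beats.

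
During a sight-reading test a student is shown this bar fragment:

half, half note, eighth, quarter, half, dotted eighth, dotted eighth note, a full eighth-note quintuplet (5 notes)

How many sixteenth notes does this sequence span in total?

44

Each duration in sixteenth notes: half = 8; half note = 8; eighth = 2; quarter = 4; half = 8; dotted eighth = 3; dotted eighth note = 3; a full eighth-note quintuplet (5 notes) (five quintuplet eighths span one half) = 8.
Total: 8 + 8 + 2 + 4 + 8 + 3 + 3 + 8 = 44 sixteenth notes.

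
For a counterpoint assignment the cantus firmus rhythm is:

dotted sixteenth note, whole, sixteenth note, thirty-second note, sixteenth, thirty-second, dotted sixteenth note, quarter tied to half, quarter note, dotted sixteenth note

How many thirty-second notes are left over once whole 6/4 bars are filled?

One bar of 6/4 = 48 thirty-second notes.
Express everything in thirty-second notes: dotted sixteenth note = 3; whole = 32; sixteenth note = 2; thirty-second note = 1; sixteenth = 2; thirty-second = 1; dotted sixteenth note = 3; quarter tied to half (quarter + half) = 24; quarter note = 8; dotted sixteenth note = 3.
Total: 3 + 32 + 2 + 1 + 2 + 1 + 3 + 24 + 8 + 3 = 79.
79 ÷ 48 = 1 complete bar with 31 thirty-second notes remaining.

31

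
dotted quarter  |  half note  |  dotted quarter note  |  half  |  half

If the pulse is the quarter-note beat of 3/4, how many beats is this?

9

One quarter-note beat = 2 eighth notes.
Each duration in eighth notes: dotted quarter = 3; half note = 4; dotted quarter note = 3; half = 4; half = 4.
Total: 3 + 4 + 3 + 4 + 4 = 18.
18 ÷ 2 = 9 beats.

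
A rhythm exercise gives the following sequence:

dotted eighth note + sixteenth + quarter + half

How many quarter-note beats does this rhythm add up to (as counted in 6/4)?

4

One quarter-note beat = 4 sixteenth notes.
Convert each value to sixteenth notes: dotted eighth note = 3; sixteenth = 1; quarter = 4; half = 8.
Altogether 3 + 1 + 4 + 8 = 16.
16 ÷ 4 = 4 beats.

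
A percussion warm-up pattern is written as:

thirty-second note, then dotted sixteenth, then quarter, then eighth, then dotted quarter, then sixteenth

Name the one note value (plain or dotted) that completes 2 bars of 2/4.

2 bars of 2/4 = 32 thirty-second notes.
In thirty-second notes: thirty-second note = 1; dotted sixteenth = 3; quarter = 8; eighth = 4; dotted quarter = 12; sixteenth = 2.
Adding: 1 + 3 + 8 + 4 + 12 + 2 = 30.
Remaining: 32 − 30 = 2 thirty-second notes, which is a sixteenth note.

sixteenth note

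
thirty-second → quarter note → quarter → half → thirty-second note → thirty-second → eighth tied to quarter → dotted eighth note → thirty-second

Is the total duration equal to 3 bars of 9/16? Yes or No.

Yes

One bar of 9/16 = 18 thirty-second notes, so 3 bars = 54.
In thirty-second notes: thirty-second = 1; quarter note = 8; quarter = 8; half = 16; thirty-second note = 1; thirty-second = 1; eighth tied to quarter (eighth + quarter) = 12; dotted eighth note = 6; thirty-second = 1.
Adding: 1 + 8 + 8 + 16 + 1 + 1 + 12 + 6 + 1 = 54.
54 equals 54, so the answer is Yes.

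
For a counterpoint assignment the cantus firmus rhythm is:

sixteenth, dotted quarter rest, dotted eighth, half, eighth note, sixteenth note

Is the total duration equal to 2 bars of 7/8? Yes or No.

One bar of 7/8 = 14 sixteenth notes, so 2 bars = 28.
Convert each value to sixteenth notes: sixteenth = 1; dotted quarter rest = 6; dotted eighth = 3; half = 8; eighth note = 2; sixteenth note = 1.
Total: 1 + 6 + 3 + 8 + 2 + 1 = 21.
21 falls short of 28, so the answer is No.

No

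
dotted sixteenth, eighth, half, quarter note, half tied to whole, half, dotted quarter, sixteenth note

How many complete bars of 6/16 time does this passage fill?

9

One bar of 6/16 = 12 thirty-second notes.
Convert each value to thirty-second notes: dotted sixteenth = 3; eighth = 4; half = 16; quarter note = 8; half tied to whole (half + whole) = 48; half = 16; dotted quarter = 12; sixteenth note = 2.
Adding: 3 + 4 + 16 + 8 + 48 + 16 + 12 + 2 = 109.
109 ÷ 12 = 9 complete bars with 1 left over.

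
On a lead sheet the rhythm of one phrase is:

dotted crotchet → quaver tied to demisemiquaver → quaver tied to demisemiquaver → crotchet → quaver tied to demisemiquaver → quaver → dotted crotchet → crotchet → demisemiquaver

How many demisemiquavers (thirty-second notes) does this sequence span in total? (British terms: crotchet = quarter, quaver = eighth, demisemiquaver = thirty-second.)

60

Each duration in thirty-second notes: dotted crotchet = 12; quaver tied to demisemiquaver (quaver + demisemiquaver) = 5; quaver tied to demisemiquaver (quaver + demisemiquaver) = 5; crotchet = 8; quaver tied to demisemiquaver (quaver + demisemiquaver) = 5; quaver = 4; dotted crotchet = 12; crotchet = 8; demisemiquaver = 1.
Sum: 12 + 5 + 5 + 8 + 5 + 4 + 12 + 8 + 1 = 60 thirty-second notes.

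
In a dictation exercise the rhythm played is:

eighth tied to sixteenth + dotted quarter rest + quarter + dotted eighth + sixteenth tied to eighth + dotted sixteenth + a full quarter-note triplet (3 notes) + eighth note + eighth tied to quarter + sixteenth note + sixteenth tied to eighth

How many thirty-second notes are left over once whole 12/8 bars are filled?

One bar of 12/8 = 48 thirty-second notes.
Working in thirty-second notes: eighth tied to sixteenth (eighth + sixteenth) = 6; dotted quarter rest = 12; quarter = 8; dotted eighth = 6; sixteenth tied to eighth (sixteenth + eighth) = 6; dotted sixteenth = 3; a full quarter-note triplet (3 notes) (three triplet quarters span one half) = 16; eighth note = 4; eighth tied to quarter (eighth + quarter) = 12; sixteenth note = 2; sixteenth tied to eighth (sixteenth + eighth) = 6.
Altogether 6 + 12 + 8 + 6 + 6 + 3 + 16 + 4 + 12 + 2 + 6 = 81.
81 ÷ 48 = 1 complete bar with 33 thirty-second notes remaining.

33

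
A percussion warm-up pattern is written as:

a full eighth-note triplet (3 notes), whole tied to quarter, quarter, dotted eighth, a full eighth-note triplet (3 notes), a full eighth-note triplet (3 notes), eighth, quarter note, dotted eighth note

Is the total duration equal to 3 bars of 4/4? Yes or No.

Yes

One bar of 4/4 = 16 sixteenth notes, so 3 bars = 48.
Express everything in sixteenth notes: a full eighth-note triplet (3 notes) (three triplet eighths span one quarter) = 4; whole tied to quarter (whole + quarter) = 20; quarter = 4; dotted eighth = 3; a full eighth-note triplet (3 notes) (three triplet eighths span one quarter) = 4; a full eighth-note triplet (3 notes) (three triplet eighths span one quarter) = 4; eighth = 2; quarter note = 4; dotted eighth note = 3.
Adding: 4 + 20 + 4 + 3 + 4 + 4 + 2 + 4 + 3 = 48.
48 equals 48, so the answer is Yes.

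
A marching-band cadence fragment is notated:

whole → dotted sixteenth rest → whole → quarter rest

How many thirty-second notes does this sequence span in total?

Express everything in thirty-second notes: whole = 32; dotted sixteenth rest = 3; whole = 32; quarter rest = 8.
Altogether 32 + 3 + 32 + 8 = 75 thirty-second notes.

75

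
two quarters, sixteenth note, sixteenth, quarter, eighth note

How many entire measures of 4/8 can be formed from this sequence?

2

One bar of 4/8 = 8 sixteenth notes.
Working in sixteenth notes: quarter = 4; quarter = 4; sixteenth note = 1; sixteenth = 1; quarter = 4; eighth note = 2.
Altogether 4 + 4 + 1 + 1 + 4 + 2 = 16.
16 ÷ 8 = 2 complete bars with 0 left over.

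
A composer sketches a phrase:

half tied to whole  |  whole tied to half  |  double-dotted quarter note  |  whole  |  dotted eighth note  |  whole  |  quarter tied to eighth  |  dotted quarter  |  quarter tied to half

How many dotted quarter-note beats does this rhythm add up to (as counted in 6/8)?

One dotted quarter-note beat = 6 sixteenth notes.
Convert each value to sixteenth notes: half tied to whole (half + whole) = 24; whole tied to half (whole + half) = 24; double-dotted quarter note = 7; whole = 16; dotted eighth note = 3; whole = 16; quarter tied to eighth (quarter + eighth) = 6; dotted quarter = 6; quarter tied to half (quarter + half) = 12.
Sum: 24 + 24 + 7 + 16 + 3 + 16 + 6 + 6 + 12 = 114.
114 ÷ 6 = 19 beats.

19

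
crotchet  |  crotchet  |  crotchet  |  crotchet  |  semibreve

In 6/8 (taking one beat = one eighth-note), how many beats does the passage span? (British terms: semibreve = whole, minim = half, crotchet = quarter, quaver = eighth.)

16

One eighth-note beat = 2 sixteenth notes.
Convert each value to sixteenth notes: crotchet = 4; crotchet = 4; crotchet = 4; crotchet = 4; semibreve = 16.
Altogether 4 + 4 + 4 + 4 + 16 = 32.
32 ÷ 2 = 16 beats.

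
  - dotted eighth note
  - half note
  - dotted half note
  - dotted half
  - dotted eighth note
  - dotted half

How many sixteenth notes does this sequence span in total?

50

Express everything in sixteenth notes: dotted eighth note = 3; half note = 8; dotted half note = 12; dotted half = 12; dotted eighth note = 3; dotted half = 12.
Sum: 3 + 8 + 12 + 12 + 3 + 12 = 50 sixteenth notes.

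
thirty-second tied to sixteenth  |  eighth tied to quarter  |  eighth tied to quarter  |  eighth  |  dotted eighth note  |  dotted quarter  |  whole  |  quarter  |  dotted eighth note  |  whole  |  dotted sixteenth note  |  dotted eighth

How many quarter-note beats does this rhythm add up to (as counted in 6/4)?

One quarter-note beat = 8 thirty-second notes.
Convert each value to thirty-second notes: thirty-second tied to sixteenth (thirty-second + sixteenth) = 3; eighth tied to quarter (eighth + quarter) = 12; eighth tied to quarter (eighth + quarter) = 12; eighth = 4; dotted eighth note = 6; dotted quarter = 12; whole = 32; quarter = 8; dotted eighth note = 6; whole = 32; dotted sixteenth note = 3; dotted eighth = 6.
Altogether 3 + 12 + 12 + 4 + 6 + 12 + 32 + 8 + 6 + 32 + 3 + 6 = 136.
136 ÷ 8 = 17 beats.

17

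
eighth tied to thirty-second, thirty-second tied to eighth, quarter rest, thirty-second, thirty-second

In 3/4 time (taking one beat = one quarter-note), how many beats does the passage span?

One quarter-note beat = 8 thirty-second notes.
Each duration in thirty-second notes: eighth tied to thirty-second (eighth + thirty-second) = 5; thirty-second tied to eighth (thirty-second + eighth) = 5; quarter rest = 8; thirty-second = 1; thirty-second = 1.
Altogether 5 + 5 + 8 + 1 + 1 = 20.
20 ÷ 8 = 2.5 beats.

2.5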